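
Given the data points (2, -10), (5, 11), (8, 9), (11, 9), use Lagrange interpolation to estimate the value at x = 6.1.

Lagrange interpolation formula:
P(x) = Σ yᵢ × Lᵢ(x)
where Lᵢ(x) = Π_{j≠i} (x - xⱼ)/(xᵢ - xⱼ)

L_0(6.1) = (6.1 - 5)/(2 - 5) × (6.1 - 8)/(2 - 8) × (6.1 - 11)/(2 - 11) = -0.063216
L_1(6.1) = (6.1 - 2)/(5 - 2) × (6.1 - 8)/(5 - 8) × (6.1 - 11)/(5 - 11) = 0.706870
L_2(6.1) = (6.1 - 2)/(8 - 2) × (6.1 - 5)/(8 - 5) × (6.1 - 11)/(8 - 11) = 0.409241
L_3(6.1) = (6.1 - 2)/(11 - 2) × (6.1 - 5)/(11 - 5) × (6.1 - 8)/(11 - 8) = -0.052895

P(6.1) = (-10)×L_0(6.1) + 11×L_1(6.1) + 9×L_2(6.1) + 9×L_3(6.1)
P(6.1) = 11.614846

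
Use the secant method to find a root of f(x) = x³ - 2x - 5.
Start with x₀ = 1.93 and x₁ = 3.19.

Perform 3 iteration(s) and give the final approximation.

f(x) = x³ - 2x - 5
x₀ = 1.93, x₁ = 3.19

Secant formula: x_{n+1} = x_n - f(x_n)(x_n - x_{n-1})/(f(x_n) - f(x_{n-1}))

Iteration 1:
  f(1.930000) = -1.670943
  f(3.190000) = 21.081759
  x_2 = 3.190000 - 21.081759×(3.190000 - 1.930000)/(21.081759 - (-1.670943))
       = 2.022534
Iteration 2:
  f(3.190000) = 21.081759
  f(2.022534) = -0.771607
  x_3 = 2.022534 - (-0.771607)×(2.022534 - 3.190000)/(-0.771607 - 21.081759)
       = 2.063755
Iteration 3:
  f(2.022534) = -0.771607
  f(2.063755) = -0.337804
  x_4 = 2.063755 - (-0.337804)×(2.063755 - 2.022534)/(-0.337804 - (-0.771607))
       = 2.095854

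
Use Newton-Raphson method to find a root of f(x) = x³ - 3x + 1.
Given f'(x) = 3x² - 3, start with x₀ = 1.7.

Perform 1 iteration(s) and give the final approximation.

f(x) = x³ - 3x + 1
f'(x) = 3x² - 3
x₀ = 1.7

Newton-Raphson formula: x_{n+1} = x_n - f(x_n)/f'(x_n)

Iteration 1:
  f(1.700000) = 0.813000
  f'(1.700000) = 5.670000
  x_1 = 1.700000 - 0.813000/5.670000 = 1.556614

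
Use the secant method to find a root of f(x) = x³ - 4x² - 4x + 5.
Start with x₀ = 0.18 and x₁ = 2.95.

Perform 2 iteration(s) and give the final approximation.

f(x) = x³ - 4x² - 4x + 5
x₀ = 0.18, x₁ = 2.95

Secant formula: x_{n+1} = x_n - f(x_n)(x_n - x_{n-1})/(f(x_n) - f(x_{n-1}))

Iteration 1:
  f(0.180000) = 4.156232
  f(2.950000) = -15.937625
  x_2 = 2.950000 - (-15.937625)×(2.950000 - 0.180000)/(-15.937625 - 4.156232)
       = 0.752949
Iteration 2:
  f(2.950000) = -15.937625
  f(0.752949) = 0.147343
  x_3 = 0.752949 - 0.147343×(0.752949 - 2.950000)/(0.147343 - (-15.937625))
       = 0.773075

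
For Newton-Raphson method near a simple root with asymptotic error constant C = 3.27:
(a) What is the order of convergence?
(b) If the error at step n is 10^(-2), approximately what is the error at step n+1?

(a) Newton-Raphson has quadratic (order 2) convergence near simple roots.
    This means |e_{n+1}| ≈ C|e_n|².

(b) With |e_n| = 10^(-2) and C = 3.27:
    |e_{n+1}| ≈ 3.27 × (10^(-2))² = 3.27 × 10^(-4)

(a) 2 (quadratic); (b) |e_{n+1}| ≈ 3.270e-04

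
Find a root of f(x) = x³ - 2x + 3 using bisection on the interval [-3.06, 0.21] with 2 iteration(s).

f(x) = x³ - 2x + 3
Initial interval: [-3.06, 0.21]

Iteration 1:
  c_1 = (-3.060000 + 0.210000)/2 = -1.425000
  f(c_1) = f(-1.425000) = 2.956359
  f(a) × f(c) < 0, new interval: [-3.060000, -1.425000]
Iteration 2:
  c_2 = (-3.060000 + (-1.425000))/2 = -2.242500
  f(c_2) = f(-2.242500) = -3.792098
  f(a) × f(c) ≥ 0, new interval: [-2.242500, -1.425000]

After 2 iteration(s), the approximation is c_2 = -2.242500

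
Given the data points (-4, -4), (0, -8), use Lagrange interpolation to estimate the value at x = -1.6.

Lagrange interpolation formula:
P(x) = Σ yᵢ × Lᵢ(x)
where Lᵢ(x) = Π_{j≠i} (x - xⱼ)/(xᵢ - xⱼ)

L_0(-1.6) = (-1.6 - 0)/(-4 - 0) = 0.400000
L_1(-1.6) = (-1.6 - (-4))/(0 - (-4)) = 0.600000

P(-1.6) = (-4)×L_0(-1.6) + (-8)×L_1(-1.6)
P(-1.6) = -6.400000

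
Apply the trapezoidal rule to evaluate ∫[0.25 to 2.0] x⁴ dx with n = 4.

f(x) = x⁴
a = 0.25, b = 2.0, n = 4
h = (b - a)/n = 0.437500

Trapezoidal rule: (h/2)[f(x₀) + 2f(x₁) + 2f(x₂) + ... + f(xₙ)]

x_0 = 0.2500, f(x_0) = 0.003906, coefficient = 1
x_1 = 0.6875, f(x_1) = 0.223404, coefficient = 2
x_2 = 1.1250, f(x_2) = 1.601807, coefficient = 2
x_3 = 1.5625, f(x_3) = 5.960464, coefficient = 2
x_4 = 2.0000, f(x_4) = 16.000000, coefficient = 1

I ≈ (0.437500/2) × 31.575256 = 6.907087
Exact value: 6.399805
Error: 0.507283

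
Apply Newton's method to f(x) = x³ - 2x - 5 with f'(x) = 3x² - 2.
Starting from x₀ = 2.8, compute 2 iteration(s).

f(x) = x³ - 2x - 5
f'(x) = 3x² - 2
x₀ = 2.8

Newton-Raphson formula: x_{n+1} = x_n - f(x_n)/f'(x_n)

Iteration 1:
  f(2.800000) = 11.352000
  f'(2.800000) = 21.520000
  x_1 = 2.800000 - 11.352000/21.520000 = 2.272491
Iteration 2:
  f(2.272491) = 2.190647
  f'(2.272491) = 13.492642
  x_2 = 2.272491 - 2.190647/13.492642 = 2.110132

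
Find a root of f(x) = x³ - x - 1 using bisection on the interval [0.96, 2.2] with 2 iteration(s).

f(x) = x³ - x - 1
Initial interval: [0.96, 2.2]

Iteration 1:
  c_1 = (0.960000 + 2.200000)/2 = 1.580000
  f(c_1) = f(1.580000) = 1.364312
  f(a) × f(c) < 0, new interval: [0.960000, 1.580000]
Iteration 2:
  c_2 = (0.960000 + 1.580000)/2 = 1.270000
  f(c_2) = f(1.270000) = -0.221617
  f(a) × f(c) ≥ 0, new interval: [1.270000, 1.580000]

After 2 iteration(s), the approximation is c_2 = 1.270000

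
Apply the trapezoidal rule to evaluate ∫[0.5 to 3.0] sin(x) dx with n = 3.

f(x) = sin(x)
a = 0.5, b = 3.0, n = 3
h = (b - a)/n = 0.833333

Trapezoidal rule: (h/2)[f(x₀) + 2f(x₁) + 2f(x₂) + ... + f(xₙ)]

x_0 = 0.5000, f(x_0) = 0.479426, coefficient = 1
x_1 = 1.3333, f(x_1) = 0.971938, coefficient = 2
x_2 = 2.1667, f(x_2) = 0.827660, coefficient = 2
x_3 = 3.0000, f(x_3) = 0.141120, coefficient = 1

I ≈ (0.833333/2) × 4.219742 = 1.758226
Exact value: 1.867575
Error: 0.109349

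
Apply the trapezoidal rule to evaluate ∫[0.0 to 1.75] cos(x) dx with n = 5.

f(x) = cos(x)
a = 0.0, b = 1.75, n = 5
h = (b - a)/n = 0.350000

Trapezoidal rule: (h/2)[f(x₀) + 2f(x₁) + 2f(x₂) + ... + f(xₙ)]

x_0 = 0.0000, f(x_0) = 1.000000, coefficient = 1
x_1 = 0.3500, f(x_1) = 0.939373, coefficient = 2
x_2 = 0.7000, f(x_2) = 0.764842, coefficient = 2
x_3 = 1.0500, f(x_3) = 0.497571, coefficient = 2
x_4 = 1.4000, f(x_4) = 0.169967, coefficient = 2
x_5 = 1.7500, f(x_5) = -0.178246, coefficient = 1

I ≈ (0.350000/2) × 5.565260 = 0.973921
Exact value: 0.983986
Error: 0.010065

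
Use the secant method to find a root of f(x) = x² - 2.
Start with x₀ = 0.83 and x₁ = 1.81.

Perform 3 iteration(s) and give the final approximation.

f(x) = x² - 2
x₀ = 0.83, x₁ = 1.81

Secant formula: x_{n+1} = x_n - f(x_n)(x_n - x_{n-1})/(f(x_n) - f(x_{n-1}))

Iteration 1:
  f(0.830000) = -1.311100
  f(1.810000) = 1.276100
  x_2 = 1.810000 - 1.276100×(1.810000 - 0.830000)/(1.276100 - (-1.311100))
       = 1.326629
Iteration 2:
  f(1.810000) = 1.276100
  f(1.326629) = -0.240056
  x_3 = 1.326629 - (-0.240056)×(1.326629 - 1.810000)/(-0.240056 - 1.276100)
       = 1.403162
Iteration 3:
  f(1.326629) = -0.240056
  f(1.403162) = -0.031137
  x_4 = 1.403162 - (-0.031137)×(1.403162 - 1.326629)/(-0.031137 - (-0.240056))
       = 1.414568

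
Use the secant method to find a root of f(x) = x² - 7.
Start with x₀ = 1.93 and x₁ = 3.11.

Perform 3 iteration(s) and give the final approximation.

f(x) = x² - 7
x₀ = 1.93, x₁ = 3.11

Secant formula: x_{n+1} = x_n - f(x_n)(x_n - x_{n-1})/(f(x_n) - f(x_{n-1}))

Iteration 1:
  f(1.930000) = -3.275100
  f(3.110000) = 2.672100
  x_2 = 3.110000 - 2.672100×(3.110000 - 1.930000)/(2.672100 - (-3.275100))
       = 2.579821
Iteration 2:
  f(3.110000) = 2.672100
  f(2.579821) = -0.344521
  x_3 = 2.579821 - (-0.344521)×(2.579821 - 3.110000)/(-0.344521 - 2.672100)
       = 2.640372
Iteration 3:
  f(2.579821) = -0.344521
  f(2.640372) = -0.028436
  x_4 = 2.640372 - (-0.028436)×(2.640372 - 2.579821)/(-0.028436 - (-0.344521))
       = 2.645819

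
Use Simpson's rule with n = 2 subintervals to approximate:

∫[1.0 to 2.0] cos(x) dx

f(x) = cos(x)
a = 1.0, b = 2.0, n = 2
h = (b - a)/n = 0.500000

Simpson's rule: (h/3)[f(x₀) + 4f(x₁) + 2f(x₂) + ... + f(xₙ)]

x_0 = 1.0000, f(x_0) = 0.540302, coefficient = 1
x_1 = 1.5000, f(x_1) = 0.070737, coefficient = 4
x_2 = 2.0000, f(x_2) = -0.416147, coefficient = 1

I ≈ (0.500000/3) × 0.407104 = 0.067851
Exact value: 0.067826
Error: 0.000024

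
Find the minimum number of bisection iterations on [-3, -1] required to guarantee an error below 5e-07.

We need (b-a)/2^n ≤ 5e-07
(-1 - (-3))/2^n ≤ 5e-07
2/2^n ≤ 5e-07
2^n ≥ 4000000
n ≥ log₂(4000000) = 21.93
n ≥ 22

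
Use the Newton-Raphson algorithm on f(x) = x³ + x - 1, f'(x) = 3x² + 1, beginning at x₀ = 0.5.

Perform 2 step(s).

f(x) = x³ + x - 1
f'(x) = 3x² + 1
x₀ = 0.5

Newton-Raphson formula: x_{n+1} = x_n - f(x_n)/f'(x_n)

Iteration 1:
  f(0.500000) = -0.375000
  f'(0.500000) = 1.750000
  x_1 = 0.500000 - (-0.375000)/1.750000 = 0.714286
Iteration 2:
  f(0.714286) = 0.078717
  f'(0.714286) = 2.530612
  x_2 = 0.714286 - 0.078717/2.530612 = 0.683180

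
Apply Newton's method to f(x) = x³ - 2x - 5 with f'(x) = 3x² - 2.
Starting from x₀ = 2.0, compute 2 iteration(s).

f(x) = x³ - 2x - 5
f'(x) = 3x² - 2
x₀ = 2.0

Newton-Raphson formula: x_{n+1} = x_n - f(x_n)/f'(x_n)

Iteration 1:
  f(2.000000) = -1.000000
  f'(2.000000) = 10.000000
  x_1 = 2.000000 - (-1.000000)/10.000000 = 2.100000
Iteration 2:
  f(2.100000) = 0.061000
  f'(2.100000) = 11.230000
  x_2 = 2.100000 - 0.061000/11.230000 = 2.094568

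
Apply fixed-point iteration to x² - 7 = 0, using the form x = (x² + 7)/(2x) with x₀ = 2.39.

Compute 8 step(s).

Equation: x² - 7 = 0
Fixed-point form: x = (x² + 7)/(2x)
x₀ = 2.39

x_1 = g(2.390000) = 2.659435
x_2 = g(2.659435) = 2.645787
x_3 = g(2.645787) = 2.645751
x_4 = g(2.645751) = 2.645751
x_5 = g(2.645751) = 2.645751
x_6 = g(2.645751) = 2.645751
x_7 = g(2.645751) = 2.645751
x_8 = g(2.645751) = 2.645751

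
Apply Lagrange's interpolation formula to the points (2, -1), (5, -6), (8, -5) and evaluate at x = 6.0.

Lagrange interpolation formula:
P(x) = Σ yᵢ × Lᵢ(x)
where Lᵢ(x) = Π_{j≠i} (x - xⱼ)/(xᵢ - xⱼ)

L_0(6.0) = (6.0 - 5)/(2 - 5) × (6.0 - 8)/(2 - 8) = -0.111111
L_1(6.0) = (6.0 - 2)/(5 - 2) × (6.0 - 8)/(5 - 8) = 0.888889
L_2(6.0) = (6.0 - 2)/(8 - 2) × (6.0 - 5)/(8 - 5) = 0.222222

P(6.0) = (-1)×L_0(6.0) + (-6)×L_1(6.0) + (-5)×L_2(6.0)
P(6.0) = -6.333333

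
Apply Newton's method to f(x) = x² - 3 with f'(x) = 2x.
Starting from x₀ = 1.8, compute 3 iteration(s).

f(x) = x² - 3
f'(x) = 2x
x₀ = 1.8

Newton-Raphson formula: x_{n+1} = x_n - f(x_n)/f'(x_n)

Iteration 1:
  f(1.800000) = 0.240000
  f'(1.800000) = 3.600000
  x_1 = 1.800000 - 0.240000/3.600000 = 1.733333
Iteration 2:
  f(1.733333) = 0.004444
  f'(1.733333) = 3.466667
  x_2 = 1.733333 - 0.004444/3.466667 = 1.732051
Iteration 3:
  f(1.732051) = 0.000002
  f'(1.732051) = 3.464103
  x_3 = 1.732051 - 0.000002/3.464103 = 1.732051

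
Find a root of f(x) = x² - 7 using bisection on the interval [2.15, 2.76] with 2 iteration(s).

f(x) = x² - 7
Initial interval: [2.15, 2.76]

Iteration 1:
  c_1 = (2.150000 + 2.760000)/2 = 2.455000
  f(c_1) = f(2.455000) = -0.972975
  f(a) × f(c) ≥ 0, new interval: [2.455000, 2.760000]
Iteration 2:
  c_2 = (2.455000 + 2.760000)/2 = 2.607500
  f(c_2) = f(2.607500) = -0.200944
  f(a) × f(c) ≥ 0, new interval: [2.607500, 2.760000]

After 2 iteration(s), the approximation is c_2 = 2.607500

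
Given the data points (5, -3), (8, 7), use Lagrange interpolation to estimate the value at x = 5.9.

Lagrange interpolation formula:
P(x) = Σ yᵢ × Lᵢ(x)
where Lᵢ(x) = Π_{j≠i} (x - xⱼ)/(xᵢ - xⱼ)

L_0(5.9) = (5.9 - 8)/(5 - 8) = 0.700000
L_1(5.9) = (5.9 - 5)/(8 - 5) = 0.300000

P(5.9) = (-3)×L_0(5.9) + 7×L_1(5.9)
P(5.9) = 0.000000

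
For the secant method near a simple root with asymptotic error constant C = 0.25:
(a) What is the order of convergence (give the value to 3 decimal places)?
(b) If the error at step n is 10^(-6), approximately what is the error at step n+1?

(a) Secant method has superlinear convergence with order φ = (1+√5)/2 ≈ 1.618.
    This means |e_{n+1}| ≈ C|e_n|^1.618.

(b) With |e_n| = 10^(-6) and C = 0.25:
    |e_{n+1}| ≈ 0.25 × (10^(-6))^1.618 = 0.25 × 10^(-9.71)

(a) ≈ 1.618 (golden ratio); (b) |e_{n+1}| ≈ 4.895e-11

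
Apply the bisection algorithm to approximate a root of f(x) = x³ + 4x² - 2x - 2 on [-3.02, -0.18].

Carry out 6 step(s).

f(x) = x³ + 4x² - 2x - 2
Initial interval: [-3.02, -0.18]

Iteration 1:
  c_1 = (-3.020000 + (-0.180000))/2 = -1.600000
  f(c_1) = f(-1.600000) = 7.344000
  f(a) × f(c) ≥ 0, new interval: [-1.600000, -0.180000]
Iteration 2:
  c_2 = (-1.600000 + (-0.180000))/2 = -0.890000
  f(c_2) = f(-0.890000) = 2.243431
  f(a) × f(c) ≥ 0, new interval: [-0.890000, -0.180000]
Iteration 3:
  c_3 = (-0.890000 + (-0.180000))/2 = -0.535000
  f(c_3) = f(-0.535000) = 0.061770
  f(a) × f(c) ≥ 0, new interval: [-0.535000, -0.180000]
Iteration 4:
  c_4 = (-0.535000 + (-0.180000))/2 = -0.357500
  f(c_4) = f(-0.357500) = -0.819466
  f(a) × f(c) < 0, new interval: [-0.535000, -0.357500]
Iteration 5:
  c_5 = (-0.535000 + (-0.357500))/2 = -0.446250
  f(c_5) = f(-0.446250) = -0.399810
  f(a) × f(c) < 0, new interval: [-0.535000, -0.446250]
Iteration 6:
  c_6 = (-0.535000 + (-0.446250))/2 = -0.490625
  f(c_6) = f(-0.490625) = -0.173998
  f(a) × f(c) < 0, new interval: [-0.535000, -0.490625]

After 6 iteration(s), the approximation is c_6 = -0.490625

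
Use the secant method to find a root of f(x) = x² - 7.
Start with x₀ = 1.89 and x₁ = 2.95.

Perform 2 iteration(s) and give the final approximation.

f(x) = x² - 7
x₀ = 1.89, x₁ = 2.95

Secant formula: x_{n+1} = x_n - f(x_n)(x_n - x_{n-1})/(f(x_n) - f(x_{n-1}))

Iteration 1:
  f(1.890000) = -3.427900
  f(2.950000) = 1.702500
  x_2 = 2.950000 - 1.702500×(2.950000 - 1.890000)/(1.702500 - (-3.427900))
       = 2.598244
Iteration 2:
  f(2.950000) = 1.702500
  f(2.598244) = -0.249129
  x_3 = 2.598244 - (-0.249129)×(2.598244 - 2.950000)/(-0.249129 - 1.702500)
       = 2.643146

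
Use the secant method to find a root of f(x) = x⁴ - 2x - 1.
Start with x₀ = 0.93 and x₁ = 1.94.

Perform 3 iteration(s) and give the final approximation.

f(x) = x⁴ - 2x - 1
x₀ = 0.93, x₁ = 1.94

Secant formula: x_{n+1} = x_n - f(x_n)(x_n - x_{n-1})/(f(x_n) - f(x_{n-1}))

Iteration 1:
  f(0.930000) = -2.111948
  f(1.940000) = 9.284685
  x_2 = 1.940000 - 9.284685×(1.940000 - 0.930000)/(9.284685 - (-2.111948))
       = 1.117166
Iteration 2:
  f(1.940000) = 9.284685
  f(1.117166) = -1.676677
  x_3 = 1.117166 - (-1.676677)×(1.117166 - 1.940000)/(-1.676677 - 9.284685)
       = 1.243029
Iteration 3:
  f(1.117166) = -1.676677
  f(1.243029) = -1.098658
  x_4 = 1.243029 - (-1.098658)×(1.243029 - 1.117166)/(-1.098658 - (-1.676677))
       = 1.482260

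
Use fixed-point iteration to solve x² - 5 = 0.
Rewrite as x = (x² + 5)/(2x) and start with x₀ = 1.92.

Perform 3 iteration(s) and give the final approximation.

Equation: x² - 5 = 0
Fixed-point form: x = (x² + 5)/(2x)
x₀ = 1.92

x_1 = g(1.920000) = 2.262083
x_2 = g(2.262083) = 2.236218
x_3 = g(2.236218) = 2.236068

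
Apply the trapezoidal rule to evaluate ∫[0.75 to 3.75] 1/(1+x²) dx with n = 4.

f(x) = 1/(1+x²)
a = 0.75, b = 3.75, n = 4
h = (b - a)/n = 0.750000

Trapezoidal rule: (h/2)[f(x₀) + 2f(x₁) + 2f(x₂) + ... + f(xₙ)]

x_0 = 0.7500, f(x_0) = 0.640000, coefficient = 1
x_1 = 1.5000, f(x_1) = 0.307692, coefficient = 2
x_2 = 2.2500, f(x_2) = 0.164948, coefficient = 2
x_3 = 3.0000, f(x_3) = 0.100000, coefficient = 2
x_4 = 3.7500, f(x_4) = 0.066390, coefficient = 1

I ≈ (0.750000/2) × 1.851672 = 0.694377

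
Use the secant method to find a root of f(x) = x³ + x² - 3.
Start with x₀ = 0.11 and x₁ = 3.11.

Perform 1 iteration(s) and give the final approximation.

f(x) = x³ + x² - 3
x₀ = 0.11, x₁ = 3.11

Secant formula: x_{n+1} = x_n - f(x_n)(x_n - x_{n-1})/(f(x_n) - f(x_{n-1}))

Iteration 1:
  f(0.110000) = -2.986569
  f(3.110000) = 36.752331
  x_2 = 3.110000 - 36.752331×(3.110000 - 0.110000)/(36.752331 - (-2.986569))
       = 0.335464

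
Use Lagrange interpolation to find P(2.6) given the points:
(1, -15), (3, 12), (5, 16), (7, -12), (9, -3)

Lagrange interpolation formula:
P(x) = Σ yᵢ × Lᵢ(x)
where Lᵢ(x) = Π_{j≠i} (x - xⱼ)/(xᵢ - xⱼ)

L_0(2.6) = (2.6 - 3)/(1 - 3) × (2.6 - 5)/(1 - 5) × (2.6 - 7)/(1 - 7) × (2.6 - 9)/(1 - 9) = 0.070400
L_1(2.6) = (2.6 - 1)/(3 - 1) × (2.6 - 5)/(3 - 5) × (2.6 - 7)/(3 - 7) × (2.6 - 9)/(3 - 9) = 1.126400
L_2(2.6) = (2.6 - 1)/(5 - 1) × (2.6 - 3)/(5 - 3) × (2.6 - 7)/(5 - 7) × (2.6 - 9)/(5 - 9) = -0.281600
L_3(2.6) = (2.6 - 1)/(7 - 1) × (2.6 - 3)/(7 - 3) × (2.6 - 5)/(7 - 5) × (2.6 - 9)/(7 - 9) = 0.102400
L_4(2.6) = (2.6 - 1)/(9 - 1) × (2.6 - 3)/(9 - 3) × (2.6 - 5)/(9 - 5) × (2.6 - 7)/(9 - 7) = -0.017600

P(2.6) = (-15)×L_0(2.6) + 12×L_1(2.6) + 16×L_2(2.6) + (-12)×L_3(2.6) + (-3)×L_4(2.6)
P(2.6) = 6.779200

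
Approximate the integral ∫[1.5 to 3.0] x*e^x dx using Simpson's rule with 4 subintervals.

f(x) = x*e^x
a = 1.5, b = 3.0, n = 4
h = (b - a)/n = 0.375000

Simpson's rule: (h/3)[f(x₀) + 4f(x₁) + 2f(x₂) + ... + f(xₙ)]

x_0 = 1.5000, f(x_0) = 6.722534, coefficient = 1
x_1 = 1.8750, f(x_1) = 12.226536, coefficient = 4
x_2 = 2.2500, f(x_2) = 21.347406, coefficient = 2
x_3 = 2.6250, f(x_3) = 36.237007, coefficient = 4
x_4 = 3.0000, f(x_4) = 60.256611, coefficient = 1

I ≈ (0.375000/3) × 303.528128 = 37.941016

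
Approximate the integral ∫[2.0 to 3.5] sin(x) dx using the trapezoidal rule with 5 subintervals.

f(x) = sin(x)
a = 2.0, b = 3.5, n = 5
h = (b - a)/n = 0.300000

Trapezoidal rule: (h/2)[f(x₀) + 2f(x₁) + 2f(x₂) + ... + f(xₙ)]

x_0 = 2.0000, f(x_0) = 0.909297, coefficient = 1
x_1 = 2.3000, f(x_1) = 0.745705, coefficient = 2
x_2 = 2.6000, f(x_2) = 0.515501, coefficient = 2
x_3 = 2.9000, f(x_3) = 0.239249, coefficient = 2
x_4 = 3.2000, f(x_4) = -0.058374, coefficient = 2
x_5 = 3.5000, f(x_5) = -0.350783, coefficient = 1

I ≈ (0.300000/2) × 3.442678 = 0.516402
Exact value: 0.520310
Error: 0.003908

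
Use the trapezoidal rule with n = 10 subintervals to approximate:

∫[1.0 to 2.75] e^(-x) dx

f(x) = e^(-x)
a = 1.0, b = 2.75, n = 10
h = (b - a)/n = 0.175000

Trapezoidal rule: (h/2)[f(x₀) + 2f(x₁) + 2f(x₂) + ... + f(xₙ)]

x_0 = 1.0000, f(x_0) = 0.367879, coefficient = 1
x_1 = 1.1750, f(x_1) = 0.308819, coefficient = 2
x_2 = 1.3500, f(x_2) = 0.259240, coefficient = 2
x_3 = 1.5250, f(x_3) = 0.217621, coefficient = 2
x_4 = 1.7000, f(x_4) = 0.182684, coefficient = 2
x_5 = 1.8750, f(x_5) = 0.153355, coefficient = 2
x_6 = 2.0500, f(x_6) = 0.128735, coefficient = 2
x_7 = 2.2250, f(x_7) = 0.108067, coefficient = 2
x_8 = 2.4000, f(x_8) = 0.090718, coefficient = 2
x_9 = 2.5750, f(x_9) = 0.076154, coefficient = 2
x_10 = 2.7500, f(x_10) = 0.063928, coefficient = 1

I ≈ (0.175000/2) × 3.482593 = 0.304727
Exact value: 0.303952
Error: 0.000775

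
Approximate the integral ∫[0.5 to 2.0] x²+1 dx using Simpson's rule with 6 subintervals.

f(x) = x²+1
a = 0.5, b = 2.0, n = 6
h = (b - a)/n = 0.250000

Simpson's rule: (h/3)[f(x₀) + 4f(x₁) + 2f(x₂) + ... + f(xₙ)]

x_0 = 0.5000, f(x_0) = 1.250000, coefficient = 1
x_1 = 0.7500, f(x_1) = 1.562500, coefficient = 4
x_2 = 1.0000, f(x_2) = 2.000000, coefficient = 2
x_3 = 1.2500, f(x_3) = 2.562500, coefficient = 4
x_4 = 1.5000, f(x_4) = 3.250000, coefficient = 2
x_5 = 1.7500, f(x_5) = 4.062500, coefficient = 4
x_6 = 2.0000, f(x_6) = 5.000000, coefficient = 1

I ≈ (0.250000/3) × 49.500000 = 4.125000
Exact value: 4.125000
Error: 0.000000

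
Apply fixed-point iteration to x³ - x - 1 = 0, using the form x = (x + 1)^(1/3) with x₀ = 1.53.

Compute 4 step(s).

Equation: x³ - x - 1 = 0
Fixed-point form: x = (x + 1)^(1/3)
x₀ = 1.53

x_1 = g(1.530000) = 1.362616
x_2 = g(1.362616) = 1.331878
x_3 = g(1.331878) = 1.326077
x_4 = g(1.326077) = 1.324976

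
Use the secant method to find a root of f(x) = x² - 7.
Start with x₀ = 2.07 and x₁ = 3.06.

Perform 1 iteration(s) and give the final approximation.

f(x) = x² - 7
x₀ = 2.07, x₁ = 3.06

Secant formula: x_{n+1} = x_n - f(x_n)(x_n - x_{n-1})/(f(x_n) - f(x_{n-1}))

Iteration 1:
  f(2.070000) = -2.715100
  f(3.060000) = 2.363600
  x_2 = 3.060000 - 2.363600×(3.060000 - 2.070000)/(2.363600 - (-2.715100))
       = 2.599259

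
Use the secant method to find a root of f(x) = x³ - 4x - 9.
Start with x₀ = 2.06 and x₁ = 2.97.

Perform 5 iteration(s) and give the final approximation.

f(x) = x³ - 4x - 9
x₀ = 2.06, x₁ = 2.97

Secant formula: x_{n+1} = x_n - f(x_n)(x_n - x_{n-1})/(f(x_n) - f(x_{n-1}))

Iteration 1:
  f(2.060000) = -8.498184
  f(2.970000) = 5.318073
  x_2 = 2.970000 - 5.318073×(2.970000 - 2.060000)/(5.318073 - (-8.498184))
       = 2.619728
Iteration 2:
  f(2.970000) = 5.318073
  f(2.619728) = -1.499783
  x_3 = 2.619728 - (-1.499783)×(2.619728 - 2.970000)/(-1.499783 - 5.318073)
       = 2.696780
Iteration 3:
  f(2.619728) = -1.499783
  f(2.696780) = -0.174449
  x_4 = 2.696780 - (-0.174449)×(2.696780 - 2.619728)/(-0.174449 - (-1.499783))
       = 2.706923
Iteration 4:
  f(2.696780) = -0.174449
  f(2.706923) = 0.007095
  x_5 = 2.706923 - 0.007095×(2.706923 - 2.696780)/(0.007095 - (-0.174449))
       = 2.706526
Iteration 5:
  f(2.706923) = 0.007095
  f(2.706526) = -0.000031
  x_6 = 2.706526 - (-0.000031)×(2.706526 - 2.706923)/(-0.000031 - 0.007095)
       = 2.706528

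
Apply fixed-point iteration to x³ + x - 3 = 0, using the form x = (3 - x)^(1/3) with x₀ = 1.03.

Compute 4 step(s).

Equation: x³ + x - 3 = 0
Fixed-point form: x = (3 - x)^(1/3)
x₀ = 1.03

x_1 = g(1.030000) = 1.253590
x_2 = g(1.253590) = 1.204247
x_3 = g(1.204247) = 1.215483
x_4 = g(1.215483) = 1.212943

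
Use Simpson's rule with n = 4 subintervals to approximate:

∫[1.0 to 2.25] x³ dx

f(x) = x³
a = 1.0, b = 2.25, n = 4
h = (b - a)/n = 0.312500

Simpson's rule: (h/3)[f(x₀) + 4f(x₁) + 2f(x₂) + ... + f(xₙ)]

x_0 = 1.0000, f(x_0) = 1.000000, coefficient = 1
x_1 = 1.3125, f(x_1) = 2.260986, coefficient = 4
x_2 = 1.6250, f(x_2) = 4.291016, coefficient = 2
x_3 = 1.9375, f(x_3) = 7.273193, coefficient = 4
x_4 = 2.2500, f(x_4) = 11.390625, coefficient = 1

I ≈ (0.312500/3) × 59.109375 = 6.157227
Exact value: 6.157227
Error: 0.000000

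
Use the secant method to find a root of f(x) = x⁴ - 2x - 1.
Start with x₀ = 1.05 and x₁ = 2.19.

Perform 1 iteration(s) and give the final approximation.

f(x) = x⁴ - 2x - 1
x₀ = 1.05, x₁ = 2.19

Secant formula: x_{n+1} = x_n - f(x_n)(x_n - x_{n-1})/(f(x_n) - f(x_{n-1}))

Iteration 1:
  f(1.050000) = -1.884494
  f(2.190000) = 17.622575
  x_2 = 2.190000 - 17.622575×(2.190000 - 1.050000)/(17.622575 - (-1.884494))
       = 1.160130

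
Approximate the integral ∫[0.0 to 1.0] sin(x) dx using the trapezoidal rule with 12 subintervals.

f(x) = sin(x)
a = 0.0, b = 1.0, n = 12
h = (b - a)/n = 0.083333

Trapezoidal rule: (h/2)[f(x₀) + 2f(x₁) + 2f(x₂) + ... + f(xₙ)]

x_0 = 0.0000, f(x_0) = 0.000000, coefficient = 1
x_1 = 0.0833, f(x_1) = 0.083237, coefficient = 2
x_2 = 0.1667, f(x_2) = 0.165896, coefficient = 2
x_3 = 0.2500, f(x_3) = 0.247404, coefficient = 2
x_4 = 0.3333, f(x_4) = 0.327195, coefficient = 2
x_5 = 0.4167, f(x_5) = 0.404715, coefficient = 2
x_6 = 0.5000, f(x_6) = 0.479426, coefficient = 2
x_7 = 0.5833, f(x_7) = 0.550809, coefficient = 2
x_8 = 0.6667, f(x_8) = 0.618370, coefficient = 2
x_9 = 0.7500, f(x_9) = 0.681639, coefficient = 2
x_10 = 0.8333, f(x_10) = 0.740177, coefficient = 2
x_11 = 0.9167, f(x_11) = 0.793578, coefficient = 2
x_12 = 1.0000, f(x_12) = 0.841471, coefficient = 1

I ≈ (0.083333/2) × 11.026359 = 0.459432
Exact value: 0.459698
Error: 0.000266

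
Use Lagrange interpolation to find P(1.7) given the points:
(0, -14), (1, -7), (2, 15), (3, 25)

Lagrange interpolation formula:
P(x) = Σ yᵢ × Lᵢ(x)
where Lᵢ(x) = Π_{j≠i} (x - xⱼ)/(xᵢ - xⱼ)

L_0(1.7) = (1.7 - 1)/(0 - 1) × (1.7 - 2)/(0 - 2) × (1.7 - 3)/(0 - 3) = -0.045500
L_1(1.7) = (1.7 - 0)/(1 - 0) × (1.7 - 2)/(1 - 2) × (1.7 - 3)/(1 - 3) = 0.331500
L_2(1.7) = (1.7 - 0)/(2 - 0) × (1.7 - 1)/(2 - 1) × (1.7 - 3)/(2 - 3) = 0.773500
L_3(1.7) = (1.7 - 0)/(3 - 0) × (1.7 - 1)/(3 - 1) × (1.7 - 2)/(3 - 2) = -0.059500

P(1.7) = (-14)×L_0(1.7) + (-7)×L_1(1.7) + 15×L_2(1.7) + 25×L_3(1.7)
P(1.7) = 8.431500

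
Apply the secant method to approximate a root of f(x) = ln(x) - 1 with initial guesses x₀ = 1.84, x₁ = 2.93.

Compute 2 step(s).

f(x) = ln(x) - 1
x₀ = 1.84, x₁ = 2.93

Secant formula: x_{n+1} = x_n - f(x_n)(x_n - x_{n-1})/(f(x_n) - f(x_{n-1}))

Iteration 1:
  f(1.840000) = -0.390234
  f(2.930000) = 0.075002
  x_2 = 2.930000 - 0.075002×(2.930000 - 1.840000)/(0.075002 - (-0.390234))
       = 2.754277
Iteration 2:
  f(2.930000) = 0.075002
  f(2.754277) = 0.013155
  x_3 = 2.754277 - 0.013155×(2.754277 - 2.930000)/(0.013155 - 0.075002)
       = 2.716901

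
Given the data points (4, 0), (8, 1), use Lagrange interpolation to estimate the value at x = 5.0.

Lagrange interpolation formula:
P(x) = Σ yᵢ × Lᵢ(x)
where Lᵢ(x) = Π_{j≠i} (x - xⱼ)/(xᵢ - xⱼ)

L_0(5.0) = (5.0 - 8)/(4 - 8) = 0.750000
L_1(5.0) = (5.0 - 4)/(8 - 4) = 0.250000

P(5.0) = 0×L_0(5.0) + 1×L_1(5.0)
P(5.0) = 0.250000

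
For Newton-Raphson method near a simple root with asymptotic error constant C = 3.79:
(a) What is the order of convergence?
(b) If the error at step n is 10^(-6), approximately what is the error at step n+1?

(a) Newton-Raphson has quadratic (order 2) convergence near simple roots.
    This means |e_{n+1}| ≈ C|e_n|².

(b) With |e_n| = 10^(-6) and C = 3.79:
    |e_{n+1}| ≈ 3.79 × (10^(-6))² = 3.79 × 10^(-12)

(a) 2 (quadratic); (b) |e_{n+1}| ≈ 3.790e-12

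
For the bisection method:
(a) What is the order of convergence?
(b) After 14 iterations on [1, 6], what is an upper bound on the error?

(a) Bisection has linear (order 1) convergence; the error is halved each step.

(b) Error bound = (b-a)/2^n = (6 - 1)/2^{14}
    = 5/2^{14}

(a) 1 (linear); (b) error ≤ 3.05e-04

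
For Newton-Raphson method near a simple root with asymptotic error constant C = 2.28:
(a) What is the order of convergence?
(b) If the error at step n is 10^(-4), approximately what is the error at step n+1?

(a) Newton-Raphson has quadratic (order 2) convergence near simple roots.
    This means |e_{n+1}| ≈ C|e_n|².

(b) With |e_n| = 10^(-4) and C = 2.28:
    |e_{n+1}| ≈ 2.28 × (10^(-4))² = 2.28 × 10^(-8)

(a) 2 (quadratic); (b) |e_{n+1}| ≈ 2.280e-08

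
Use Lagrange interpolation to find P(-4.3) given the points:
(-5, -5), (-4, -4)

Lagrange interpolation formula:
P(x) = Σ yᵢ × Lᵢ(x)
where Lᵢ(x) = Π_{j≠i} (x - xⱼ)/(xᵢ - xⱼ)

L_0(-4.3) = (-4.3 - (-4))/(-5 - (-4)) = 0.300000
L_1(-4.3) = (-4.3 - (-5))/(-4 - (-5)) = 0.700000

P(-4.3) = (-5)×L_0(-4.3) + (-4)×L_1(-4.3)
P(-4.3) = -4.300000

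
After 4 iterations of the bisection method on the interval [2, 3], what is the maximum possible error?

Bisection error bound: |error| ≤ (b-a)/2^n
|error| ≤ (3 - 2)/2^4 = 1/2^4
|error| ≤ 0.0625000000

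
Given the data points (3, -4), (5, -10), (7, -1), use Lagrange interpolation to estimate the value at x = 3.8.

Lagrange interpolation formula:
P(x) = Σ yᵢ × Lᵢ(x)
where Lᵢ(x) = Π_{j≠i} (x - xⱼ)/(xᵢ - xⱼ)

L_0(3.8) = (3.8 - 5)/(3 - 5) × (3.8 - 7)/(3 - 7) = 0.480000
L_1(3.8) = (3.8 - 3)/(5 - 3) × (3.8 - 7)/(5 - 7) = 0.640000
L_2(3.8) = (3.8 - 3)/(7 - 3) × (3.8 - 5)/(7 - 5) = -0.120000

P(3.8) = (-4)×L_0(3.8) + (-10)×L_1(3.8) + (-1)×L_2(3.8)
P(3.8) = -8.200000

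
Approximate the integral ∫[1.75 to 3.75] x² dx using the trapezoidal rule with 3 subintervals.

f(x) = x²
a = 1.75, b = 3.75, n = 3
h = (b - a)/n = 0.666667

Trapezoidal rule: (h/2)[f(x₀) + 2f(x₁) + 2f(x₂) + ... + f(xₙ)]

x_0 = 1.7500, f(x_0) = 3.062500, coefficient = 1
x_1 = 2.4167, f(x_1) = 5.840278, coefficient = 2
x_2 = 3.0833, f(x_2) = 9.506944, coefficient = 2
x_3 = 3.7500, f(x_3) = 14.062500, coefficient = 1

I ≈ (0.666667/2) × 47.819444 = 15.939815
Exact value: 15.791667
Error: 0.148148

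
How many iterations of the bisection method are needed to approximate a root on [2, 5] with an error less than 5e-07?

We need (b-a)/2^n ≤ 5e-07
(5 - 2)/2^n ≤ 5e-07
3/2^n ≤ 5e-07
2^n ≥ 6000000
n ≥ log₂(6000000) = 22.52
n ≥ 23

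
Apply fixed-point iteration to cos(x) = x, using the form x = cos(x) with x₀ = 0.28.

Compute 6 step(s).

Equation: cos(x) = x
Fixed-point form: x = cos(x)
x₀ = 0.28

x_1 = g(0.280000) = 0.961055
x_2 = g(0.961055) = 0.572655
x_3 = g(0.572655) = 0.840465
x_4 = g(0.840465) = 0.667116
x_5 = g(0.667116) = 0.785609
x_6 = g(0.785609) = 0.706958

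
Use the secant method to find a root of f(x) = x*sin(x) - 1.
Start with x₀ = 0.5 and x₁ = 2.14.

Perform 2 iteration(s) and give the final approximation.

f(x) = x*sin(x) - 1
x₀ = 0.5, x₁ = 2.14

Secant formula: x_{n+1} = x_n - f(x_n)(x_n - x_{n-1})/(f(x_n) - f(x_{n-1}))

Iteration 1:
  f(0.500000) = -0.760287
  f(2.140000) = 0.802587
  x_2 = 2.140000 - 0.802587×(2.140000 - 0.500000)/(0.802587 - (-0.760287))
       = 1.297806
Iteration 2:
  f(2.140000) = 0.802587
  f(1.297806) = 0.249747
  x_3 = 1.297806 - 0.249747×(1.297806 - 2.140000)/(0.249747 - 0.802587)
       = 0.917342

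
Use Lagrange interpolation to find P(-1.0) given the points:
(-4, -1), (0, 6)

Lagrange interpolation formula:
P(x) = Σ yᵢ × Lᵢ(x)
where Lᵢ(x) = Π_{j≠i} (x - xⱼ)/(xᵢ - xⱼ)

L_0(-1.0) = (-1.0 - 0)/(-4 - 0) = 0.250000
L_1(-1.0) = (-1.0 - (-4))/(0 - (-4)) = 0.750000

P(-1.0) = (-1)×L_0(-1.0) + 6×L_1(-1.0)
P(-1.0) = 4.250000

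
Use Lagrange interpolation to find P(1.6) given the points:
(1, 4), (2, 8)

Lagrange interpolation formula:
P(x) = Σ yᵢ × Lᵢ(x)
where Lᵢ(x) = Π_{j≠i} (x - xⱼ)/(xᵢ - xⱼ)

L_0(1.6) = (1.6 - 2)/(1 - 2) = 0.400000
L_1(1.6) = (1.6 - 1)/(2 - 1) = 0.600000

P(1.6) = 4×L_0(1.6) + 8×L_1(1.6)
P(1.6) = 6.400000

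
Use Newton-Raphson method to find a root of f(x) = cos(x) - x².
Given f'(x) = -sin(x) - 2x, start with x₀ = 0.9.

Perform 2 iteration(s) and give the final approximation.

f(x) = cos(x) - x²
f'(x) = -sin(x) - 2x
x₀ = 0.9

Newton-Raphson formula: x_{n+1} = x_n - f(x_n)/f'(x_n)

Iteration 1:
  f(0.900000) = -0.188390
  f'(0.900000) = -2.583327
  x_1 = 0.900000 - (-0.188390)/(-2.583327) = 0.827075
Iteration 2:
  f(0.827075) = -0.007021
  f'(0.827075) = -2.390103
  x_2 = 0.827075 - (-0.007021)/(-2.390103) = 0.824137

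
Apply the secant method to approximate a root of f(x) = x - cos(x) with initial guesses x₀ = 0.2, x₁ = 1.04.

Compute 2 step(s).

f(x) = x - cos(x)
x₀ = 0.2, x₁ = 1.04

Secant formula: x_{n+1} = x_n - f(x_n)(x_n - x_{n-1})/(f(x_n) - f(x_{n-1}))

Iteration 1:
  f(0.200000) = -0.780067
  f(1.040000) = 0.533780
  x_2 = 1.040000 - 0.533780×(1.040000 - 0.200000)/(0.533780 - (-0.780067))
       = 0.698731
Iteration 2:
  f(1.040000) = 0.533780
  f(0.698731) = -0.066928
  x_3 = 0.698731 - (-0.066928)×(0.698731 - 1.040000)/(-0.066928 - 0.533780)
       = 0.736754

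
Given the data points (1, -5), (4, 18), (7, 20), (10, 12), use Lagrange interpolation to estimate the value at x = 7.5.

Lagrange interpolation formula:
P(x) = Σ yᵢ × Lᵢ(x)
where Lᵢ(x) = Π_{j≠i} (x - xⱼ)/(xᵢ - xⱼ)

L_0(7.5) = (7.5 - 4)/(1 - 4) × (7.5 - 7)/(1 - 7) × (7.5 - 10)/(1 - 10) = 0.027006
L_1(7.5) = (7.5 - 1)/(4 - 1) × (7.5 - 7)/(4 - 7) × (7.5 - 10)/(4 - 10) = -0.150463
L_2(7.5) = (7.5 - 1)/(7 - 1) × (7.5 - 4)/(7 - 4) × (7.5 - 10)/(7 - 10) = 1.053241
L_3(7.5) = (7.5 - 1)/(10 - 1) × (7.5 - 4)/(10 - 4) × (7.5 - 7)/(10 - 7) = 0.070216

P(7.5) = (-5)×L_0(7.5) + 18×L_1(7.5) + 20×L_2(7.5) + 12×L_3(7.5)
P(7.5) = 19.064043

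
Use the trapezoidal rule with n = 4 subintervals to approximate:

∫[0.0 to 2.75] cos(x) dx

f(x) = cos(x)
a = 0.0, b = 2.75, n = 4
h = (b - a)/n = 0.687500

Trapezoidal rule: (h/2)[f(x₀) + 2f(x₁) + 2f(x₂) + ... + f(xₙ)]

x_0 = 0.0000, f(x_0) = 1.000000, coefficient = 1
x_1 = 0.6875, f(x_1) = 0.772835, coefficient = 2
x_2 = 1.3750, f(x_2) = 0.194548, coefficient = 2
x_3 = 2.0625, f(x_3) = -0.472128, coefficient = 2
x_4 = 2.7500, f(x_4) = -0.924302, coefficient = 1

I ≈ (0.687500/2) × 1.066206 = 0.366508
Exact value: 0.381661
Error: 0.015153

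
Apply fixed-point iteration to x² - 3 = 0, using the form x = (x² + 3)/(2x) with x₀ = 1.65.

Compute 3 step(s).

Equation: x² - 3 = 0
Fixed-point form: x = (x² + 3)/(2x)
x₀ = 1.65

x_1 = g(1.650000) = 1.734091
x_2 = g(1.734091) = 1.732052
x_3 = g(1.732052) = 1.732051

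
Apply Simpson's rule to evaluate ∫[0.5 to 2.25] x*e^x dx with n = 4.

f(x) = x*e^x
a = 0.5, b = 2.25, n = 4
h = (b - a)/n = 0.437500

Simpson's rule: (h/3)[f(x₀) + 4f(x₁) + 2f(x₂) + ... + f(xₙ)]

x_0 = 0.5000, f(x_0) = 0.824361, coefficient = 1
x_1 = 0.9375, f(x_1) = 2.393990, coefficient = 4
x_2 = 1.3750, f(x_2) = 5.438230, coefficient = 2
x_3 = 1.8125, f(x_3) = 11.102909, coefficient = 4
x_4 = 2.2500, f(x_4) = 21.347406, coefficient = 1

I ≈ (0.437500/3) × 87.035822 = 12.692724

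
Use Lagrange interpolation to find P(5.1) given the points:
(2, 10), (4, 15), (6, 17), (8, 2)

Lagrange interpolation formula:
P(x) = Σ yᵢ × Lᵢ(x)
where Lᵢ(x) = Π_{j≠i} (x - xⱼ)/(xᵢ - xⱼ)

L_0(5.1) = (5.1 - 4)/(2 - 4) × (5.1 - 6)/(2 - 6) × (5.1 - 8)/(2 - 8) = -0.059813
L_1(5.1) = (5.1 - 2)/(4 - 2) × (5.1 - 6)/(4 - 6) × (5.1 - 8)/(4 - 8) = 0.505688
L_2(5.1) = (5.1 - 2)/(6 - 2) × (5.1 - 4)/(6 - 4) × (5.1 - 8)/(6 - 8) = 0.618062
L_3(5.1) = (5.1 - 2)/(8 - 2) × (5.1 - 4)/(8 - 4) × (5.1 - 6)/(8 - 6) = -0.063938

P(5.1) = 10×L_0(5.1) + 15×L_1(5.1) + 17×L_2(5.1) + 2×L_3(5.1)
P(5.1) = 17.366375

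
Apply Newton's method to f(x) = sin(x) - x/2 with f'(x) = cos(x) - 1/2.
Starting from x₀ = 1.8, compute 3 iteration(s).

f(x) = sin(x) - x/2
f'(x) = cos(x) - 1/2
x₀ = 1.8

Newton-Raphson formula: x_{n+1} = x_n - f(x_n)/f'(x_n)

Iteration 1:
  f(1.800000) = 0.073848
  f'(1.800000) = -0.727202
  x_1 = 1.800000 - 0.073848/(-0.727202) = 1.901550
Iteration 2:
  f(1.901550) = -0.004977
  f'(1.901550) = -0.824756
  x_2 = 1.901550 - (-0.004977)/(-0.824756) = 1.895515
Iteration 3:
  f(1.895515) = -0.000017
  f'(1.895515) = -0.819042
  x_3 = 1.895515 - (-0.000017)/(-0.819042) = 1.895494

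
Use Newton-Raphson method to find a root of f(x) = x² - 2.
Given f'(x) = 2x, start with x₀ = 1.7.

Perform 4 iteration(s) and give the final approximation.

f(x) = x² - 2
f'(x) = 2x
x₀ = 1.7

Newton-Raphson formula: x_{n+1} = x_n - f(x_n)/f'(x_n)

Iteration 1:
  f(1.700000) = 0.890000
  f'(1.700000) = 3.400000
  x_1 = 1.700000 - 0.890000/3.400000 = 1.438235
Iteration 2:
  f(1.438235) = 0.068521
  f'(1.438235) = 2.876471
  x_2 = 1.438235 - 0.068521/2.876471 = 1.414414
Iteration 3:
  f(1.414414) = 0.000567
  f'(1.414414) = 2.828828
  x_3 = 1.414414 - 0.000567/2.828828 = 1.414214
Iteration 4:
  f(1.414214) = 0.000000
  f'(1.414214) = 2.828427
  x_4 = 1.414214 - 0.000000/2.828427 = 1.414214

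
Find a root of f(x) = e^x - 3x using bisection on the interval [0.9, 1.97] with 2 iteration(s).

f(x) = e^x - 3x
Initial interval: [0.9, 1.97]

Iteration 1:
  c_1 = (0.900000 + 1.970000)/2 = 1.435000
  f(c_1) = f(1.435000) = -0.105355
  f(a) × f(c) ≥ 0, new interval: [1.435000, 1.970000]
Iteration 2:
  c_2 = (1.435000 + 1.970000)/2 = 1.702500
  f(c_2) = f(1.702500) = 0.380149
  f(a) × f(c) < 0, new interval: [1.435000, 1.702500]

After 2 iteration(s), the approximation is c_2 = 1.702500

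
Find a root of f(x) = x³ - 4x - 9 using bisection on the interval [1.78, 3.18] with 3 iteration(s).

f(x) = x³ - 4x - 9
Initial interval: [1.78, 3.18]

Iteration 1:
  c_1 = (1.780000 + 3.180000)/2 = 2.480000
  f(c_1) = f(2.480000) = -3.667008
  f(a) × f(c) ≥ 0, new interval: [2.480000, 3.180000]
Iteration 2:
  c_2 = (2.480000 + 3.180000)/2 = 2.830000
  f(c_2) = f(2.830000) = 2.345187
  f(a) × f(c) < 0, new interval: [2.480000, 2.830000]
Iteration 3:
  c_3 = (2.480000 + 2.830000)/2 = 2.655000
  f(c_3) = f(2.655000) = -0.904839
  f(a) × f(c) ≥ 0, new interval: [2.655000, 2.830000]

After 3 iteration(s), the approximation is c_3 = 2.655000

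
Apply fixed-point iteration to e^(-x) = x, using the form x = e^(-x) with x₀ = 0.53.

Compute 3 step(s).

Equation: e^(-x) = x
Fixed-point form: x = e^(-x)
x₀ = 0.53

x_1 = g(0.530000) = 0.588605
x_2 = g(0.588605) = 0.555101
x_3 = g(0.555101) = 0.574014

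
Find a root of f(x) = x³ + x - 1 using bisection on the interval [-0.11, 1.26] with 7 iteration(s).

f(x) = x³ + x - 1
Initial interval: [-0.11, 1.26]

Iteration 1:
  c_1 = (-0.110000 + 1.260000)/2 = 0.575000
  f(c_1) = f(0.575000) = -0.234891
  f(a) × f(c) ≥ 0, new interval: [0.575000, 1.260000]
Iteration 2:
  c_2 = (0.575000 + 1.260000)/2 = 0.917500
  f(c_2) = f(0.917500) = 0.689857
  f(a) × f(c) < 0, new interval: [0.575000, 0.917500]
Iteration 3:
  c_3 = (0.575000 + 0.917500)/2 = 0.746250
  f(c_3) = f(0.746250) = 0.161828
  f(a) × f(c) < 0, new interval: [0.575000, 0.746250]
Iteration 4:
  c_4 = (0.575000 + 0.746250)/2 = 0.660625
  f(c_4) = f(0.660625) = -0.051061
  f(a) × f(c) ≥ 0, new interval: [0.660625, 0.746250]
Iteration 5:
  c_5 = (0.660625 + 0.746250)/2 = 0.703437
  f(c_5) = f(0.703437) = 0.051515
  f(a) × f(c) < 0, new interval: [0.660625, 0.703437]
Iteration 6:
  c_6 = (0.660625 + 0.703437)/2 = 0.682031
  f(c_6) = f(0.682031) = -0.000711
  f(a) × f(c) ≥ 0, new interval: [0.682031, 0.703437]
Iteration 7:
  c_7 = (0.682031 + 0.703437)/2 = 0.692734
  f(c_7) = f(0.692734) = 0.025164
  f(a) × f(c) < 0, new interval: [0.682031, 0.692734]

After 7 iteration(s), the approximation is c_7 = 0.692734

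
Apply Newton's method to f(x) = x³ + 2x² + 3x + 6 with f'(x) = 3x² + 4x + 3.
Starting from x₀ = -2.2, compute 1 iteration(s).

f(x) = x³ + 2x² + 3x + 6
f'(x) = 3x² + 4x + 3
x₀ = -2.2

Newton-Raphson formula: x_{n+1} = x_n - f(x_n)/f'(x_n)

Iteration 1:
  f(-2.200000) = -1.568000
  f'(-2.200000) = 8.720000
  x_1 = -2.200000 - (-1.568000)/8.720000 = -2.020183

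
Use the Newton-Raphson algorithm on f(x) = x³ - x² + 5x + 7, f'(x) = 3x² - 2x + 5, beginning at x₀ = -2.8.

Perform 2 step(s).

f(x) = x³ - x² + 5x + 7
f'(x) = 3x² - 2x + 5
x₀ = -2.8

Newton-Raphson formula: x_{n+1} = x_n - f(x_n)/f'(x_n)

Iteration 1:
  f(-2.800000) = -36.792000
  f'(-2.800000) = 34.120000
  x_1 = -2.800000 - (-36.792000)/34.120000 = -1.721688
Iteration 2:
  f(-1.721688) = -9.676096
  f'(-1.721688) = 17.336007
  x_2 = -1.721688 - (-9.676096)/17.336007 = -1.163538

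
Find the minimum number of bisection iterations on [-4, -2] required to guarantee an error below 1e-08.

We need (b-a)/2^n ≤ 1e-08
(-2 - (-4))/2^n ≤ 1e-08
2/2^n ≤ 1e-08
2^n ≥ 200000000
n ≥ log₂(200000000) = 27.58
n ≥ 28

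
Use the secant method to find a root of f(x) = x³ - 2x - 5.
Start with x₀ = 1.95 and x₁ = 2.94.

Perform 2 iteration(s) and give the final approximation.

f(x) = x³ - 2x - 5
x₀ = 1.95, x₁ = 2.94

Secant formula: x_{n+1} = x_n - f(x_n)(x_n - x_{n-1})/(f(x_n) - f(x_{n-1}))

Iteration 1:
  f(1.950000) = -1.485125
  f(2.940000) = 14.532184
  x_2 = 2.940000 - 14.532184×(2.940000 - 1.950000)/(14.532184 - (-1.485125))
       = 2.041793
Iteration 2:
  f(2.940000) = 14.532184
  f(2.041793) = -0.571519
  x_3 = 2.041793 - (-0.571519)×(2.041793 - 2.940000)/(-0.571519 - 14.532184)
       = 2.075781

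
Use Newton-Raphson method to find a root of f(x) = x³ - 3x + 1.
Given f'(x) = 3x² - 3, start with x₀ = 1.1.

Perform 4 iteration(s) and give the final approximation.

f(x) = x³ - 3x + 1
f'(x) = 3x² - 3
x₀ = 1.1

Newton-Raphson formula: x_{n+1} = x_n - f(x_n)/f'(x_n)

Iteration 1:
  f(1.100000) = -0.969000
  f'(1.100000) = 0.630000
  x_1 = 1.100000 - (-0.969000)/0.630000 = 2.638095
Iteration 2:
  f(2.638095) = 11.445661
  f'(2.638095) = 17.878639
  x_2 = 2.638095 - 11.445661/17.878639 = 1.997909
Iteration 3:
  f(1.997909) = 2.981206
  f'(1.997909) = 8.974920
  x_3 = 1.997909 - 2.981206/8.974920 = 1.665738
Iteration 4:
  f(1.665738) = 0.624682
  f'(1.665738) = 5.324050
  x_4 = 1.665738 - 0.624682/5.324050 = 1.548406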